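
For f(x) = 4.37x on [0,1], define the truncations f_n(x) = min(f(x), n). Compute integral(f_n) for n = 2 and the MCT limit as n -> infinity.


f(x) = 4.37x on [0,1]; f_n(x) = min(4.37x, n). At n = 2:
Step 1: f(x) reaches 2 at x = 2/4.37 = 0.457666
Step 2: integral(f_2) = integral(4.37x, 0, 0.457666) + integral(2, 0.457666, 1)
       = 4.37*0.457666^2/2 + 2*(1 - 0.457666)
       = 0.457666 + 1.084668
       = 1.542334
Step 3: As n -> infinity, f_n increases to f, so by MCT integral(f_n) -> integral(f) = 4.37/2 = 2.185.
Convergence: integral(f_2) = 1.542334 -> 2.185 as n -> infinity


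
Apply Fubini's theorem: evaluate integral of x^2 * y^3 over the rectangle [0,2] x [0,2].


By Fubini's theorem, the double integral factors as a product of single integrals:
Step 1: integral_0^2 x^2 dx = [x^3/3] from 0 to 2
     = 2^3/3 = 2.666667
Step 2: integral_0^2 y^3 dy = [y^4/4] from 0 to 2
     = 2^4/4 = 4
Step 3: Double integral = 2.666667 * 4 = 10.666667


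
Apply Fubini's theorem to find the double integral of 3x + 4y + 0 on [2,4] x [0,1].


By Fubini, integrate in x first, then y.
Step 1: Fix y, integrate over x in [2,4]:
  integral(3x + 4y + 0, x=2..4)
  = 3*(4^2 - 2^2)/2 + (4y + 0)*(4 - 2)
  = 18 + (4y + 0)*2
  = 18 + 8y + 0
  = 18 + 8y
Step 2: Integrate over y in [0,1]:
  integral(18 + 8y, y=0..1)
  = 18*1 + 8*(1^2 - 0^2)/2
  = 18 + 4
  = 22


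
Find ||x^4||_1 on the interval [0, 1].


Step 1: ||f||_1 = (integral_0^1 |x^4|^1 dx)^(1/1)
     = (integral_0^1 x^4 dx)^(1/1)
Step 2: integral_0^1 x^4 dx = [x^5/(5)] from 0 to 1 = 1^5/5
     = 1/5 = 0.2
Step 3: ||f||_1 = (0.2)^(1/1) = 0.2


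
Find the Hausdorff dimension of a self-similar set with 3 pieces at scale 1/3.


For a self-similar set with N copies scaled by 1/r:
dim_H = log(N)/log(r) = log(3)/log(3)
= 1.098612/1.098612
= 1


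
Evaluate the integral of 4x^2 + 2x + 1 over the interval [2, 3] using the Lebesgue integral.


The Lebesgue integral of a Riemann-integrable function agrees with the Riemann integral.
Antiderivative F(x) = (4/3)x^3 + (2/2)x^2 + 1x
F(3) = (4/3)*3^3 + (2/2)*3^2 + 1*3
     = (4/3)*27 + (2/2)*9 + 1*3
     = 36 + 9 + 3
     = 48
F(2) = 16.666667
Integral = F(3) - F(2) = 48 - 16.666667 = 31.333333


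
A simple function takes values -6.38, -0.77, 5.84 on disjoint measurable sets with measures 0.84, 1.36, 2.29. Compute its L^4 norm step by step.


Step 1: Compute |f_i|^4 for each value:
  |-6.38|^4 = 1656.848179
  |-0.77|^4 = 0.35153
  |5.84|^4 = 1163.191951
Step 2: Multiply by measures and sum:
  1656.848179 * 0.84 = 1391.752471
  0.35153 * 1.36 = 0.478081
  1163.191951 * 2.29 = 2663.709569
Sum = 1391.752471 + 0.478081 + 2663.709569 = 4055.940121
Step 3: Take the p-th root:
||f||_4 = (4055.940121)^(1/4) = 7.980367


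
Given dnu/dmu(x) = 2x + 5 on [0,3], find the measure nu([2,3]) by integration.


nu(A) = integral_A (dnu/dmu) dmu = integral_2^3 (2x + 5) dx
Step 1: Antiderivative F(x) = (2/2)x^2 + 5x
Step 2: F(3) = (2/2)*3^2 + 5*3 = 9 + 15 = 24
Step 3: F(2) = (2/2)*2^2 + 5*2 = 4 + 10 = 14
Step 4: nu([2,3]) = F(3) - F(2) = 24 - 14 = 10


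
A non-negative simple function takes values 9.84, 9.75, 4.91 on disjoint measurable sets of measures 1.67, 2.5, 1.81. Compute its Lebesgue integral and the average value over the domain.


Step 1: Integral = sum(value_i * measure_i)
= 9.84*1.67 + 9.75*2.5 + 4.91*1.81
= 16.4328 + 24.375 + 8.8871
= 49.6949
Step 2: Total measure of domain = 1.67 + 2.5 + 1.81 = 5.98
Step 3: Average value = 49.6949 / 5.98 = 8.310184


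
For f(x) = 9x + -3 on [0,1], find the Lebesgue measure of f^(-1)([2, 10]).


f^(-1)([2, 10]) = {x : 2 <= 9x + -3 <= 10}
Solving: (2 - -3)/9 <= x <= (10 - -3)/9
= [0.555556, 1.444444]
Intersecting with [0,1]: [0.555556, 1]
Measure = 1 - 0.555556 = 0.444444


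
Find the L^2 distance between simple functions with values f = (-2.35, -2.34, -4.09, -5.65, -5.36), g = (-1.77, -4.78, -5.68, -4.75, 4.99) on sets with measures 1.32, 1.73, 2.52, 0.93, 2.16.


Step 1: Compute differences f_i - g_i:
  -2.35 - -1.77 = -0.58
  -2.34 - -4.78 = 2.44
  -4.09 - -5.68 = 1.59
  -5.65 - -4.75 = -0.9
  -5.36 - 4.99 = -10.35
Step 2: Compute |diff|^2 * measure for each set:
  |-0.58|^2 * 1.32 = 0.3364 * 1.32 = 0.444048
  |2.44|^2 * 1.73 = 5.9536 * 1.73 = 10.299728
  |1.59|^2 * 2.52 = 2.5281 * 2.52 = 6.370812
  |-0.9|^2 * 0.93 = 0.81 * 0.93 = 0.7533
  |-10.35|^2 * 2.16 = 107.1225 * 2.16 = 231.3846
Step 3: Sum = 249.252488
Step 4: ||f-g||_2 = (249.252488)^(1/2) = 15.787732


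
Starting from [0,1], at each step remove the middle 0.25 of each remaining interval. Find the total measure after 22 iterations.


Step 1: At each step, fraction remaining = 1 - 0.25 = 0.75
Step 2: After 22 steps, measure = (0.75)^22
Result = 0.001784


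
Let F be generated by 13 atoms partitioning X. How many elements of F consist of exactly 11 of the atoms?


Each element of F is a union of some subset of the 13 atoms.
Elements that are unions of exactly 11 atoms correspond to 11-element subsets of the 13 atoms.
Count = C(13, 11) = 13! / (11! * 2!) = 78.


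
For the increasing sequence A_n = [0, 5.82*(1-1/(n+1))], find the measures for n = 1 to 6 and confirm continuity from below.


By continuity of measure from below: if A_n increases to A, then m(A_n) -> m(A).
Here A = [0, 5.82], so m(A) = 5.82
Step 1: a_1 = 5.82*(1 - 1/2) = 2.91, m(A_1) = 2.91
Step 2: a_2 = 5.82*(1 - 1/3) = 3.88, m(A_2) = 3.88
Step 3: a_3 = 5.82*(1 - 1/4) = 4.365, m(A_3) = 4.365
Step 4: a_4 = 5.82*(1 - 1/5) = 4.656, m(A_4) = 4.656
Step 5: a_5 = 5.82*(1 - 1/6) = 4.85, m(A_5) = 4.85
Step 6: a_6 = 5.82*(1 - 1/7) = 4.9886, m(A_6) = 4.9886
Limit: m(A_n) -> m([0,5.82]) = 5.82


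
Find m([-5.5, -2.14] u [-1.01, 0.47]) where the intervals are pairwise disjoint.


For pairwise disjoint intervals, m(union) = sum of lengths.
= (-2.14 - -5.5) + (0.47 - -1.01)
= 3.36 + 1.48
= 4.84


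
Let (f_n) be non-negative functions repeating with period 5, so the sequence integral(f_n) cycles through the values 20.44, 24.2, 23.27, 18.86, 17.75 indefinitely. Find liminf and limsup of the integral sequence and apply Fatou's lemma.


The sequence (integral(f_n)) is periodic with period 5, repeating the values 20.44, 24.2, 23.27, 18.86, 17.75 indefinitely.
Step 1: For a periodic sequence, every tail (a_m, a_(m+1), ...) contains all 5 period values infinitely often.
Step 2: Hence inf of every tail = min of the period values = min(20.44, 24.2, 23.27, 18.86, 17.75) = 17.75.
        liminf_n integral(f_n) = sup over m of (inf of tail from m) = 17.75.
Step 3: Similarly sup of every tail = max of the period values = 24.2.
        limsup_n integral(f_n) = 24.2.
Step 4: Fatou's lemma: integral(liminf_n f_n) <= liminf_n integral(f_n) = 17.75.
        So the integral of the pointwise liminf is at most 17.75.


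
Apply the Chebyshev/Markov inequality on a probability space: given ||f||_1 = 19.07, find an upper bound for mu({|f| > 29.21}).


Chebyshev/Markov inequality: mu(|f| > eps) <= (||f||_p / eps)^p
Step 1: ||f||_1 / eps = 19.07 / 29.21 = 0.652859
Step 2: Raise to power p = 1:
  (0.652859)^1 = 0.652859
Step 3: Therefore mu(|f| > 29.21) <= 0.652859


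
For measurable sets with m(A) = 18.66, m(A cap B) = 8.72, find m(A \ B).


m(A \ B) = m(A) - m(A n B)
= 18.66 - 8.72
= 9.94


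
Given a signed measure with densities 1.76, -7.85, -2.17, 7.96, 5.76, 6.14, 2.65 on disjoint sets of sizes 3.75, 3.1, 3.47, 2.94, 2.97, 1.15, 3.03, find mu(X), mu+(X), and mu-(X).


Step 1: Compute signed measure on each set:
  Set 1: 1.76 * 3.75 = 6.6
  Set 2: -7.85 * 3.1 = -24.335
  Set 3: -2.17 * 3.47 = -7.5299
  Set 4: 7.96 * 2.94 = 23.4024
  Set 5: 5.76 * 2.97 = 17.1072
  Set 6: 6.14 * 1.15 = 7.061
  Set 7: 2.65 * 3.03 = 8.0295
Step 2: Total signed measure = (6.6) + (-24.335) + (-7.5299) + (23.4024) + (17.1072) + (7.061) + (8.0295)
     = 30.3352
Step 3: Positive part mu+(X) = sum of positive contributions = 62.2001
Step 4: Negative part mu-(X) = |sum of negative contributions| = 31.8649


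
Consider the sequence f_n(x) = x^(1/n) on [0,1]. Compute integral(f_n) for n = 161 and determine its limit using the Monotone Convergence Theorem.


At n = 161: f_161(x) = x^(1/161).
Step 1: integral(x^(1/161), 0, 1) = [x^(1/161+1) / (1/161+1)] from 0 to 1
     = 1 / (1/161 + 1) = 1 / ((161+1)/161) = 161/(161+1)
     = 161/162 = 0.993827
Step 2: As n -> infinity, f_n(x) = x^(1/n) -> 1 for x in (0,1], and f_n is increasing in n.
By MCT, lim_n integral(f_n) = integral(lim_n f_n) = integral(1, 0, 1) = 1.
Step 3: Verify convergence: 161/162 = 0.993827 -> 1


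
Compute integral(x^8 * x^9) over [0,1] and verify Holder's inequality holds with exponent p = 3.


Step 1: Exact integral of f*g = integral(x^17, 0, 1) = 1/18
     = 0.055556
Step 2: Holder bound with p=3, q=1.5:
  ||f||_p = (integral x^24 dx)^(1/3) = (1/25)^(1/3) = 0.341995
  ||g||_q = (integral x^13.5 dx)^(1/1.5) = (1/14.5)^(1/1.5) = 0.168172
Step 3: Holder bound = ||f||_p * ||g||_q = 0.341995 * 0.168172 = 0.057514
Verification: 0.055556 <= 0.057514 (Holder holds)


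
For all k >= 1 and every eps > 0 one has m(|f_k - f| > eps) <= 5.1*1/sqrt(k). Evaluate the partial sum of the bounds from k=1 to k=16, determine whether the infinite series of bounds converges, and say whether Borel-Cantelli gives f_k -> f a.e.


Step 1: List the terms 5.1*1/sqrt(k) for k = 1 to 16:
  k=1: 5.1
  k=2: 3.606245
  k=3: 2.944486
  k=4: 2.55
  k=5: 2.280789
  k=6: 2.082066
  k=7: 1.927619
  k=8: 1.803122
  k=9: 1.7
  k=10: 1.612762
  k=11: 1.537708
  k=12: 1.472243
  k=13: 1.414486
  k=14: 1.363032
  k=15: 1.316814
  k=16: 1.275
Step 2: Partial sum = 5.1 + 3.606245 + 2.944486 + 2.55 + 2.280789 + 2.082066 + 1.927619 + 1.803122 + 1.7 + 1.612762 + 1.537708 + 1.472243 + 1.414486 + 1.363032 + 1.316814 + 1.275
     = 33.986373
Step 3: The full series sum_(k>=1) 5.1*1/sqrt(k) diverges (p-series with p = 1/2 <= 1; a nonzero constant multiple of a divergent series diverges).
Step 4: The (first) Borel-Cantelli lemma requires a summable sequence of measures, so it does not apply here;
        from this bound alone no conclusion about a.e. convergence can be drawn (convergence in measure still
        gives an a.e.-convergent subsequence, but not a.e. convergence of the whole sequence).
Conclusion: series diverges; Borel-Cantelli is inconclusive about a.e. convergence of f_k.


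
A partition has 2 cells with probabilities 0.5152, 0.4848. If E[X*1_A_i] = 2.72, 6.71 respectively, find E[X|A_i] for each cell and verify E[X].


For each cell A_i: E[X|A_i] = E[X*1_A_i] / P(A_i)
Step 1: E[X|A_1] = 2.72 / 0.5152 = 5.279503
Step 2: E[X|A_2] = 6.71 / 0.4848 = 13.840759
Verification: E[X] = sum E[X*1_A_i] = 2.72 + 6.71 = 9.43


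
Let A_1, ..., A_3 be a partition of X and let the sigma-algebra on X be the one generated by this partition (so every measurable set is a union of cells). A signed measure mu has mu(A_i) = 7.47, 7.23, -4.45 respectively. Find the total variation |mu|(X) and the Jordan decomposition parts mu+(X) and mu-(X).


Step 1: Every measurable set is a union of atoms (the cells / points), so a Hahn decomposition is
  obtained by grouping atoms by sign: P = union of atoms with mu > 0, N = union of the remaining atoms.
  Atoms in P (indices): 1, 2;  atoms in N (indices): 3
  Positive values: 7.47, 7.23
  Negative values: -4.45
Step 2: mu+(X) = mu(P) = sum of positive atom values = 14.7
Step 3: mu-(X) = -mu(N) = sum of |negative atom values| = 4.45
Step 4: |mu|(X) = mu+(X) + mu-(X) = 14.7 + 4.45 = 19.15


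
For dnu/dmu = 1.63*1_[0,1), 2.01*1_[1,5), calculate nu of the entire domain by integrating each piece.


Integrate each piece of the Radon-Nikodym derivative:
Step 1: integral_0^1 1.63 dx = 1.63*(1-0) = 1.63*1 = 1.63
Step 2: integral_1^5 2.01 dx = 2.01*(5-1) = 2.01*4 = 8.04
Total: 1.63 + 8.04 = 9.67


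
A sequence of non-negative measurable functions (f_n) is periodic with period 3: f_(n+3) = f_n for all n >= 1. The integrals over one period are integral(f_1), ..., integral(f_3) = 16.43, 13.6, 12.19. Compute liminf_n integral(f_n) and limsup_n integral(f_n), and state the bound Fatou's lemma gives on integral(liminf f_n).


The sequence (integral(f_n)) is periodic with period 3, repeating the values 16.43, 13.6, 12.19 indefinitely.
Step 1: For a periodic sequence, every tail (a_m, a_(m+1), ...) contains all 3 period values infinitely often.
Step 2: Hence inf of every tail = min of the period values = min(16.43, 13.6, 12.19) = 12.19.
        liminf_n integral(f_n) = sup over m of (inf of tail from m) = 12.19.
Step 3: Similarly sup of every tail = max of the period values = 16.43.
        limsup_n integral(f_n) = 16.43.
Step 4: Fatou's lemma: integral(liminf_n f_n) <= liminf_n integral(f_n) = 12.19.
        So the integral of the pointwise liminf is at most 12.19.


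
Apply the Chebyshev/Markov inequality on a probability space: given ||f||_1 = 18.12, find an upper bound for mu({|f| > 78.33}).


Chebyshev/Markov inequality: mu(|f| > eps) <= (||f||_p / eps)^p
Step 1: ||f||_1 / eps = 18.12 / 78.33 = 0.231329
Step 2: Raise to power p = 1:
  (0.231329)^1 = 0.231329
Step 3: Therefore mu(|f| > 78.33) <= 0.231329


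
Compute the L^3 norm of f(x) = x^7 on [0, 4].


Step 1: ||f||_3 = (integral_0^4 |x^7|^3 dx)^(1/3)
     = (integral_0^4 x^21 dx)^(1/3)
Step 2: integral_0^4 x^21 dx = [x^22/(22)] from 0 to 4 = 4^22/22
     = 17592186044416/22 = 7.996448e+11
Step 3: ||f||_3 = (7.996448e+11)^(1/3) = 9281.803632


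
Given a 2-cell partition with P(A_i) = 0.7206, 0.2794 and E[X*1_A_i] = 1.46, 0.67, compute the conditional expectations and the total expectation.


For each cell A_i: E[X|A_i] = E[X*1_A_i] / P(A_i)
Step 1: E[X|A_1] = 1.46 / 0.7206 = 2.026089
Step 2: E[X|A_2] = 0.67 / 0.2794 = 2.397996
Verification: E[X] = sum E[X*1_A_i] = 1.46 + 0.67 = 2.13


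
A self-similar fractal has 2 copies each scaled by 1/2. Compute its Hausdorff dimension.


For a self-similar set with N copies scaled by 1/r:
dim_H = log(N)/log(r) = log(2)/log(2)
= 0.693147/0.693147
= 1


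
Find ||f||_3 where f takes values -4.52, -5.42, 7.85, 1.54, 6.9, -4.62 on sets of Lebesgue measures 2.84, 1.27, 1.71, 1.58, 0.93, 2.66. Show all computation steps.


Step 1: Compute |f_i|^3 for each value:
  |-4.52|^3 = 92.345408
  |-5.42|^3 = 159.220088
  |7.85|^3 = 483.736625
  |1.54|^3 = 3.652264
  |6.9|^3 = 328.509
  |-4.62|^3 = 98.611128
Step 2: Multiply by measures and sum:
  92.345408 * 2.84 = 262.260959
  159.220088 * 1.27 = 202.209512
  483.736625 * 1.71 = 827.189629
  3.652264 * 1.58 = 5.770577
  328.509 * 0.93 = 305.51337
  98.611128 * 2.66 = 262.3056
Sum = 262.260959 + 202.209512 + 827.189629 + 5.770577 + 305.51337 + 262.3056 = 1865.249647
Step 3: Take the p-th root:
||f||_3 = (1865.249647)^(1/3) = 12.309649


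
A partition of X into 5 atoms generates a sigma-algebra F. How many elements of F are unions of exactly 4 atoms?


Each element of F is a union of some subset of the 5 atoms.
Elements that are unions of exactly 4 atoms correspond to 4-element subsets of the 5 atoms.
Count = C(5, 4) = 5! / (4! * 1!) = 5.


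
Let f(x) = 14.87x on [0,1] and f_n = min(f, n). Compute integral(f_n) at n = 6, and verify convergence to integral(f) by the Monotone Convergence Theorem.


f(x) = 14.87x on [0,1]; f_n(x) = min(14.87x, n). At n = 6:
Step 1: f(x) reaches 6 at x = 6/14.87 = 0.403497
Step 2: integral(f_6) = integral(14.87x, 0, 0.403497) + integral(6, 0.403497, 1)
       = 14.87*0.403497^2/2 + 6*(1 - 0.403497)
       = 1.210491 + 3.579018
       = 4.789509
Step 3: As n -> infinity, f_n increases to f, so by MCT integral(f_n) -> integral(f) = 14.87/2 = 7.435.
Convergence: integral(f_6) = 4.789509 -> 7.435 as n -> infinity


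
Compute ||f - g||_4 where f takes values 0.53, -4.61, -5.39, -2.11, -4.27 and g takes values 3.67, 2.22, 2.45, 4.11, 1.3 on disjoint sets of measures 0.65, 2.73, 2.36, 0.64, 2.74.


Step 1: Compute differences f_i - g_i:
  0.53 - 3.67 = -3.14
  -4.61 - 2.22 = -6.83
  -5.39 - 2.45 = -7.84
  -2.11 - 4.11 = -6.22
  -4.27 - 1.3 = -5.57
Step 2: Compute |diff|^4 * measure for each set:
  |-3.14|^4 * 0.65 = 97.211712 * 0.65 = 63.187613
  |-6.83|^4 * 2.73 = 2176.119871 * 2.73 = 5940.807248
  |-7.84|^4 * 2.36 = 3778.019983 * 2.36 = 8916.127161
  |-6.22|^4 * 0.64 = 1496.792295 * 0.64 = 957.947069
  |-5.57|^4 * 2.74 = 962.54442 * 2.74 = 2637.371711
Step 3: Sum = 18515.440801
Step 4: ||f-g||_4 = (18515.440801)^(1/4) = 11.664967


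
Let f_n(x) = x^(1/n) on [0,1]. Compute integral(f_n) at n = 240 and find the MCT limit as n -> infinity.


At n = 240: f_240(x) = x^(1/240).
Step 1: integral(x^(1/240), 0, 1) = [x^(1/240+1) / (1/240+1)] from 0 to 1
     = 1 / (1/240 + 1) = 1 / ((240+1)/240) = 240/(240+1)
     = 240/241 = 0.995851
Step 2: As n -> infinity, f_n(x) = x^(1/n) -> 1 for x in (0,1], and f_n is increasing in n.
By MCT, lim_n integral(f_n) = integral(lim_n f_n) = integral(1, 0, 1) = 1.
Step 3: Verify convergence: 240/241 = 0.995851 -> 1


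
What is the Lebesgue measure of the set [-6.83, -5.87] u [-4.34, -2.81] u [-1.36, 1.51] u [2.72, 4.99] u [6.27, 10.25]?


For pairwise disjoint intervals, m(union) = sum of lengths.
= (-5.87 - -6.83) + (-2.81 - -4.34) + (1.51 - -1.36) + (4.99 - 2.72) + (10.25 - 6.27)
= 0.96 + 1.53 + 2.87 + 2.27 + 3.98
= 11.61


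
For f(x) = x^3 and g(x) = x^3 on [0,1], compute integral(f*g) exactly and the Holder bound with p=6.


Step 1: Exact integral of f*g = integral(x^6, 0, 1) = 1/7
     = 0.142857
Step 2: Holder bound with p=6, q=1.2:
  ||f||_p = (integral x^18 dx)^(1/6) = (1/19)^(1/6) = 0.612173
  ||g||_q = (integral x^3.6 dx)^(1/1.2) = (1/4.6)^(1/1.2) = 0.280351
Step 3: Holder bound = ||f||_p * ||g||_q = 0.612173 * 0.280351 = 0.171623
Verification: 0.142857 <= 0.171623 (Holder holds)


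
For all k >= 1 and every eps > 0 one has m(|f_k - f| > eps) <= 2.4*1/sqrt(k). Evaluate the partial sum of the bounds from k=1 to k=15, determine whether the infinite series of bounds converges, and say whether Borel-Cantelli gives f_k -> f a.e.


Step 1: List the terms 2.4*1/sqrt(k) for k = 1 to 15:
  k=1: 2.4
  k=2: 1.697056
  k=3: 1.385641
  k=4: 1.2
  k=5: 1.073313
  k=6: 0.979796
  k=7: 0.907115
  k=8: 0.848528
  k=9: 0.8
  k=10: 0.758947
  k=11: 0.723627
  k=12: 0.69282
  k=13: 0.66564
  k=14: 0.641427
  k=15: 0.619677
Step 2: Partial sum = 2.4 + 1.697056 + 1.385641 + 1.2 + 1.073313 + 0.979796 + 0.907115 + 0.848528 + 0.8 + 0.758947 + 0.723627 + 0.69282 + 0.66564 + 0.641427 + 0.619677
     = 15.393587
Step 3: The full series sum_(k>=1) 2.4*1/sqrt(k) diverges (p-series with p = 1/2 <= 1; a nonzero constant multiple of a divergent series diverges).
Step 4: The (first) Borel-Cantelli lemma requires a summable sequence of measures, so it does not apply here;
        from this bound alone no conclusion about a.e. convergence can be drawn (convergence in measure still
        gives an a.e.-convergent subsequence, but not a.e. convergence of the whole sequence).
Conclusion: series diverges; Borel-Cantelli is inconclusive about a.e. convergence of f_k.


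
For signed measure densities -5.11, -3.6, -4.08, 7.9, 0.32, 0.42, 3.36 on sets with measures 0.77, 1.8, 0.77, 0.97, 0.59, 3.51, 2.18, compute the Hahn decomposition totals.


Step 1: Compute signed measure on each set:
  Set 1: -5.11 * 0.77 = -3.9347
  Set 2: -3.6 * 1.8 = -6.48
  Set 3: -4.08 * 0.77 = -3.1416
  Set 4: 7.9 * 0.97 = 7.663
  Set 5: 0.32 * 0.59 = 0.1888
  Set 6: 0.42 * 3.51 = 1.4742
  Set 7: 3.36 * 2.18 = 7.3248
Step 2: Total signed measure = (-3.9347) + (-6.48) + (-3.1416) + (7.663) + (0.1888) + (1.4742) + (7.3248)
     = 3.0945
Step 3: Positive part mu+(X) = sum of positive contributions = 16.6508
Step 4: Negative part mu-(X) = |sum of negative contributions| = 13.5563


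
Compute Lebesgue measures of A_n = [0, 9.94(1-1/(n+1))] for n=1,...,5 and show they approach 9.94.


By continuity of measure from below: if A_n increases to A, then m(A_n) -> m(A).
Here A = [0, 9.94], so m(A) = 9.94
Step 1: a_1 = 9.94*(1 - 1/2) = 4.97, m(A_1) = 4.97
Step 2: a_2 = 9.94*(1 - 1/3) = 6.6267, m(A_2) = 6.6267
Step 3: a_3 = 9.94*(1 - 1/4) = 7.455, m(A_3) = 7.455
Step 4: a_4 = 9.94*(1 - 1/5) = 7.952, m(A_4) = 7.952
Step 5: a_5 = 9.94*(1 - 1/6) = 8.2833, m(A_5) = 8.2833
Limit: m(A_n) -> m([0,9.94]) = 9.94


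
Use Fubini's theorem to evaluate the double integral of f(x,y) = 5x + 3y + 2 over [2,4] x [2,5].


By Fubini, integrate in x first, then y.
Step 1: Fix y, integrate over x in [2,4]:
  integral(5x + 3y + 2, x=2..4)
  = 5*(4^2 - 2^2)/2 + (3y + 2)*(4 - 2)
  = 30 + (3y + 2)*2
  = 30 + 6y + 4
  = 34 + 6y
Step 2: Integrate over y in [2,5]:
  integral(34 + 6y, y=2..5)
  = 34*3 + 6*(5^2 - 2^2)/2
  = 102 + 63
  = 165


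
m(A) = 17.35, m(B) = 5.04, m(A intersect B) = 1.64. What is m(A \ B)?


m(A \ B) = m(A) - m(A n B)
= 17.35 - 1.64
= 15.71


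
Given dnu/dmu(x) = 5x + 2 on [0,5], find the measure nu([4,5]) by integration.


nu(A) = integral_A (dnu/dmu) dmu = integral_4^5 (5x + 2) dx
Step 1: Antiderivative F(x) = (5/2)x^2 + 2x
Step 2: F(5) = (5/2)*5^2 + 2*5 = 62.5 + 10 = 72.5
Step 3: F(4) = (5/2)*4^2 + 2*4 = 40 + 8 = 48
Step 4: nu([4,5]) = F(5) - F(4) = 72.5 - 48 = 24.5


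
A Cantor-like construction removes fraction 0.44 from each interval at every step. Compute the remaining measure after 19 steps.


Step 1: At each step, fraction remaining = 1 - 0.44 = 0.56
Step 2: After 19 steps, measure = (0.56)^19
Result = 1.642754e-05


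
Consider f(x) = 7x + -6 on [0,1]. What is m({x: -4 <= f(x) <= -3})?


f^(-1)([-4, -3]) = {x : -4 <= 7x + -6 <= -3}
Solving: (-4 - -6)/7 <= x <= (-3 - -6)/7
= [0.285714, 0.428571]
Intersecting with [0,1]: [0.285714, 0.428571]
Measure = 0.428571 - 0.285714 = 0.142857


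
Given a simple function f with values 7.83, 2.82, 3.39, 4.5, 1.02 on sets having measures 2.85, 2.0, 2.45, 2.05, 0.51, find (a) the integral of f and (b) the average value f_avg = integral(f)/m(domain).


Step 1: Integral = sum(value_i * measure_i)
= 7.83*2.85 + 2.82*2.0 + 3.39*2.45 + 4.5*2.05 + 1.02*0.51
= 22.3155 + 5.64 + 8.3055 + 9.225 + 0.5202
= 46.0062
Step 2: Total measure of domain = 2.85 + 2.0 + 2.45 + 2.05 + 0.51 = 9.86
Step 3: Average value = 46.0062 / 9.86 = 4.665943


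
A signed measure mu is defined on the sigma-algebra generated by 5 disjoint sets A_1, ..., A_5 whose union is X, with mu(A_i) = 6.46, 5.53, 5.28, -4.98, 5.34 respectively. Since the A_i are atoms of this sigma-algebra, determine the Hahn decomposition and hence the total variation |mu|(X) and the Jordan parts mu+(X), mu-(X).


Step 1: Every measurable set is a union of atoms (the cells / points), so a Hahn decomposition is
  obtained by grouping atoms by sign: P = union of atoms with mu > 0, N = union of the remaining atoms.
  Atoms in P (indices): 1, 2, 3, 5;  atoms in N (indices): 4
  Positive values: 6.46, 5.53, 5.28, 5.34
  Negative values: -4.98
Step 2: mu+(X) = mu(P) = sum of positive atom values = 22.61
Step 3: mu-(X) = -mu(N) = sum of |negative atom values| = 4.98
Step 4: |mu|(X) = mu+(X) + mu-(X) = 22.61 + 4.98 = 27.59


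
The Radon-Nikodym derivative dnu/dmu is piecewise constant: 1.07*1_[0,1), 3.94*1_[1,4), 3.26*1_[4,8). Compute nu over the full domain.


Integrate each piece of the Radon-Nikodym derivative:
Step 1: integral_0^1 1.07 dx = 1.07*(1-0) = 1.07*1 = 1.07
Step 2: integral_1^4 3.94 dx = 3.94*(4-1) = 3.94*3 = 11.82
Step 3: integral_4^8 3.26 dx = 3.26*(8-4) = 3.26*4 = 13.04
Total: 1.07 + 11.82 + 13.04 = 25.93


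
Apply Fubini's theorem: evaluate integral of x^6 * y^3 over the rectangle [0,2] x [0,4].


By Fubini's theorem, the double integral factors as a product of single integrals:
Step 1: integral_0^2 x^6 dx = [x^7/7] from 0 to 2
     = 2^7/7 = 18.285714
Step 2: integral_0^4 y^3 dy = [y^4/4] from 0 to 4
     = 4^4/4 = 64
Step 3: Double integral = 18.285714 * 64 = 1170.285714


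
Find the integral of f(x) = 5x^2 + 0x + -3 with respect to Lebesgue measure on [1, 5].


The Lebesgue integral of a Riemann-integrable function agrees with the Riemann integral.
Antiderivative F(x) = (5/3)x^3 + (0/2)x^2 + -3x
F(5) = (5/3)*5^3 + (0/2)*5^2 + -3*5
     = (5/3)*125 + (0/2)*25 + -3*5
     = 208.333333 + 0.0 + -15
     = 193.333333
F(1) = -1.333333
Integral = F(5) - F(1) = 193.333333 - -1.333333 = 194.666667


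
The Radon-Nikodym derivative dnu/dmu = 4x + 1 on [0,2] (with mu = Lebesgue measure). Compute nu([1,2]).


nu(A) = integral_A (dnu/dmu) dmu = integral_1^2 (4x + 1) dx
Step 1: Antiderivative F(x) = (4/2)x^2 + 1x
Step 2: F(2) = (4/2)*2^2 + 1*2 = 8 + 2 = 10
Step 3: F(1) = (4/2)*1^2 + 1*1 = 2 + 1 = 3
Step 4: nu([1,2]) = F(2) - F(1) = 10 - 3 = 7


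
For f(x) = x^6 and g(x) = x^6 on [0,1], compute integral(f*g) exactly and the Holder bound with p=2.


Step 1: Exact integral of f*g = integral(x^12, 0, 1) = 1/13
     = 0.076923
Step 2: Holder bound with p=2, q=2:
  ||f||_p = (integral x^12 dx)^(1/2) = (1/13)^(1/2) = 0.27735
  ||g||_q = (integral x^12 dx)^(1/2) = (1/13)^(1/2) = 0.27735
Step 3: Holder bound = ||f||_p * ||g||_q = 0.27735 * 0.27735 = 0.076923
Verification: 0.076923 <= 0.076923 (Holder holds)


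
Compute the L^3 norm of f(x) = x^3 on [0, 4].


Step 1: ||f||_3 = (integral_0^4 |x^3|^3 dx)^(1/3)
     = (integral_0^4 x^9 dx)^(1/3)
Step 2: integral_0^4 x^9 dx = [x^10/(10)] from 0 to 4 = 4^10/10
     = 1048576/10 = 104857.6
Step 3: ||f||_3 = (104857.6)^(1/3) = 47.155603


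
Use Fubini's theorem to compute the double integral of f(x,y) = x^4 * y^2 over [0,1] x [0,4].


By Fubini's theorem, the double integral factors as a product of single integrals:
Step 1: integral_0^1 x^4 dx = [x^5/5] from 0 to 1
     = 1^5/5 = 0.2
Step 2: integral_0^4 y^2 dy = [y^3/3] from 0 to 4
     = 4^3/3 = 21.333333
Step 3: Double integral = 0.2 * 21.333333 = 4.266667


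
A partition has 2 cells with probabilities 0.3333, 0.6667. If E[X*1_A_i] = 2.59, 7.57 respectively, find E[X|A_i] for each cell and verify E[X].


For each cell A_i: E[X|A_i] = E[X*1_A_i] / P(A_i)
Step 1: E[X|A_1] = 2.59 / 0.3333 = 7.770777
Step 2: E[X|A_2] = 7.57 / 0.6667 = 11.354432
Verification: E[X] = sum E[X*1_A_i] = 2.59 + 7.57 = 10.16


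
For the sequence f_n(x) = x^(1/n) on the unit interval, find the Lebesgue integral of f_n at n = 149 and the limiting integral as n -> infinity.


At n = 149: f_149(x) = x^(1/149).
Step 1: integral(x^(1/149), 0, 1) = [x^(1/149+1) / (1/149+1)] from 0 to 1
     = 1 / (1/149 + 1) = 1 / ((149+1)/149) = 149/(149+1)
     = 149/150 = 0.993333
Step 2: As n -> infinity, f_n(x) = x^(1/n) -> 1 for x in (0,1], and f_n is increasing in n.
By MCT, lim_n integral(f_n) = integral(lim_n f_n) = integral(1, 0, 1) = 1.
Step 3: Verify convergence: 149/150 = 0.993333 -> 1


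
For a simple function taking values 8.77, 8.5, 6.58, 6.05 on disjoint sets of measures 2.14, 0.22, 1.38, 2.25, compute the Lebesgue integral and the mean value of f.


Step 1: Integral = sum(value_i * measure_i)
= 8.77*2.14 + 8.5*0.22 + 6.58*1.38 + 6.05*2.25
= 18.7678 + 1.87 + 9.0804 + 13.6125
= 43.3307
Step 2: Total measure of domain = 2.14 + 0.22 + 1.38 + 2.25 = 5.99
Step 3: Average value = 43.3307 / 5.99 = 7.23384


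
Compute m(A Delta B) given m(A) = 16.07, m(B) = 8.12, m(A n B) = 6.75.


m(A Delta B) = m(A) + m(B) - 2*m(A n B)
= 16.07 + 8.12 - 2*6.75
= 16.07 + 8.12 - 13.5
= 10.69


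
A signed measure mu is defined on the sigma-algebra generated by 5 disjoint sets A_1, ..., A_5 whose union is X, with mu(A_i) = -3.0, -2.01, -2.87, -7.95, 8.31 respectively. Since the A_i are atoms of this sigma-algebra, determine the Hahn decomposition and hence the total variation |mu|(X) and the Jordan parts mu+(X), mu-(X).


Step 1: Every measurable set is a union of atoms (the cells / points), so a Hahn decomposition is
  obtained by grouping atoms by sign: P = union of atoms with mu > 0, N = union of the remaining atoms.
  Atoms in P (indices): 5;  atoms in N (indices): 1, 2, 3, 4
  Positive values: 8.31
  Negative values: -3, -2.01, -2.87, -7.95
Step 2: mu+(X) = mu(P) = sum of positive atom values = 8.31
Step 3: mu-(X) = -mu(N) = sum of |negative atom values| = 15.83
Step 4: |mu|(X) = mu+(X) + mu-(X) = 8.31 + 15.83 = 24.14


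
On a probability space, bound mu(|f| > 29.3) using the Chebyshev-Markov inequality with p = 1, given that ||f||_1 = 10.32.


Chebyshev/Markov inequality: mu(|f| > eps) <= (||f||_p / eps)^p
Step 1: ||f||_1 / eps = 10.32 / 29.3 = 0.352218
Step 2: Raise to power p = 1:
  (0.352218)^1 = 0.352218
Step 3: Therefore mu(|f| > 29.3) <= 0.352218


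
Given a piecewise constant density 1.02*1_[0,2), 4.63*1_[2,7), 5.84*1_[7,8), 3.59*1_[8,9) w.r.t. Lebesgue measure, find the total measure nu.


Integrate each piece of the Radon-Nikodym derivative:
Step 1: integral_0^2 1.02 dx = 1.02*(2-0) = 1.02*2 = 2.04
Step 2: integral_2^7 4.63 dx = 4.63*(7-2) = 4.63*5 = 23.15
Step 3: integral_7^8 5.84 dx = 5.84*(8-7) = 5.84*1 = 5.84
Step 4: integral_8^9 3.59 dx = 3.59*(9-8) = 3.59*1 = 3.59
Total: 2.04 + 23.15 + 5.84 + 3.59 = 34.62


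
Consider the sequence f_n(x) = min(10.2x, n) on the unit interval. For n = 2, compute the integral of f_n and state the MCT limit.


f(x) = 10.2x on [0,1]; f_n(x) = min(10.2x, n). At n = 2:
Step 1: f(x) reaches 2 at x = 2/10.2 = 0.196078
Step 2: integral(f_2) = integral(10.2x, 0, 0.196078) + integral(2, 0.196078, 1)
       = 10.2*0.196078^2/2 + 2*(1 - 0.196078)
       = 0.196078 + 1.607843
       = 1.803922
Step 3: As n -> infinity, f_n increases to f, so by MCT integral(f_n) -> integral(f) = 10.2/2 = 5.1.
Convergence: integral(f_2) = 1.803922 -> 5.1 as n -> infinity


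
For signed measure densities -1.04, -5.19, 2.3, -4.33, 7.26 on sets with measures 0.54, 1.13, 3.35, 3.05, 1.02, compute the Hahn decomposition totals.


Step 1: Compute signed measure on each set:
  Set 1: -1.04 * 0.54 = -0.5616
  Set 2: -5.19 * 1.13 = -5.8647
  Set 3: 2.3 * 3.35 = 7.705
  Set 4: -4.33 * 3.05 = -13.2065
  Set 5: 7.26 * 1.02 = 7.4052
Step 2: Total signed measure = (-0.5616) + (-5.8647) + (7.705) + (-13.2065) + (7.4052)
     = -4.5226
Step 3: Positive part mu+(X) = sum of positive contributions = 15.1102
Step 4: Negative part mu-(X) = |sum of negative contributions| = 19.6328


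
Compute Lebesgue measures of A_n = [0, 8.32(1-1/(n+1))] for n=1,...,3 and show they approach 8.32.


By continuity of measure from below: if A_n increases to A, then m(A_n) -> m(A).
Here A = [0, 8.32], so m(A) = 8.32
Step 1: a_1 = 8.32*(1 - 1/2) = 4.16, m(A_1) = 4.16
Step 2: a_2 = 8.32*(1 - 1/3) = 5.5467, m(A_2) = 5.5467
Step 3: a_3 = 8.32*(1 - 1/4) = 6.24, m(A_3) = 6.24
Limit: m(A_n) -> m([0,8.32]) = 8.32


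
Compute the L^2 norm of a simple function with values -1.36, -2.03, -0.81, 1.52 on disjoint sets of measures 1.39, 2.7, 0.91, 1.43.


Step 1: Compute |f_i|^2 for each value:
  |-1.36|^2 = 1.8496
  |-2.03|^2 = 4.1209
  |-0.81|^2 = 0.6561
  |1.52|^2 = 2.3104
Step 2: Multiply by measures and sum:
  1.8496 * 1.39 = 2.570944
  4.1209 * 2.7 = 11.12643
  0.6561 * 0.91 = 0.597051
  2.3104 * 1.43 = 3.303872
Sum = 2.570944 + 11.12643 + 0.597051 + 3.303872 = 17.598297
Step 3: Take the p-th root:
||f||_2 = (17.598297)^(1/2) = 4.195032


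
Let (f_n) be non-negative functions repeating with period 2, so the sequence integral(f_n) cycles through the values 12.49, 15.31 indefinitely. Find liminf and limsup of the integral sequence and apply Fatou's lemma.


The sequence (integral(f_n)) is periodic with period 2, repeating the values 12.49, 15.31 indefinitely.
Step 1: For a periodic sequence, every tail (a_m, a_(m+1), ...) contains all 2 period values infinitely often.
Step 2: Hence inf of every tail = min of the period values = min(12.49, 15.31) = 12.49.
        liminf_n integral(f_n) = sup over m of (inf of tail from m) = 12.49.
Step 3: Similarly sup of every tail = max of the period values = 15.31.
        limsup_n integral(f_n) = 15.31.
Step 4: Fatou's lemma: integral(liminf_n f_n) <= liminf_n integral(f_n) = 12.49.
        So the integral of the pointwise liminf is at most 12.49.


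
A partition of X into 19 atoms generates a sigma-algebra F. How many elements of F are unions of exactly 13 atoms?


Each element of F is a union of some subset of the 19 atoms.
Elements that are unions of exactly 13 atoms correspond to 13-element subsets of the 19 atoms.
Count = C(19, 13) = 19! / (13! * 6!) = 27132.


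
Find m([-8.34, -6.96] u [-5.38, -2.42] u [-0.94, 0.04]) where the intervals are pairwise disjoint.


For pairwise disjoint intervals, m(union) = sum of lengths.
= (-6.96 - -8.34) + (-2.42 - -5.38) + (0.04 - -0.94)
= 1.38 + 2.96 + 0.98
= 5.32


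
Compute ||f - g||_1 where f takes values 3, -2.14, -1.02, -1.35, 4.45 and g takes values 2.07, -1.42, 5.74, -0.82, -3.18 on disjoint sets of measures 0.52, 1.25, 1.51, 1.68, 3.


Step 1: Compute differences f_i - g_i:
  3 - 2.07 = 0.93
  -2.14 - -1.42 = -0.72
  -1.02 - 5.74 = -6.76
  -1.35 - -0.82 = -0.53
  4.45 - -3.18 = 7.63
Step 2: Compute |diff|^1 * measure for each set:
  |0.93|^1 * 0.52 = 0.93 * 0.52 = 0.4836
  |-0.72|^1 * 1.25 = 0.72 * 1.25 = 0.9
  |-6.76|^1 * 1.51 = 6.76 * 1.51 = 10.2076
  |-0.53|^1 * 1.68 = 0.53 * 1.68 = 0.8904
  |7.63|^1 * 3 = 7.63 * 3 = 22.89
Step 3: Sum = 35.3716
Step 4: ||f-g||_1 = (35.3716)^(1/1) = 35.3716


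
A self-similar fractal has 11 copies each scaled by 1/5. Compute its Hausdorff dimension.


For a self-similar set with N copies scaled by 1/r:
dim_H = log(N)/log(r) = log(11)/log(5)
= 2.397895/1.609438
= 1.489896


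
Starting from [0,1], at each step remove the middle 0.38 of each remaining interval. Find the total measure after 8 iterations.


Step 1: At each step, fraction remaining = 1 - 0.38 = 0.62
Step 2: After 8 steps, measure = (0.62)^8
Result = 0.021834


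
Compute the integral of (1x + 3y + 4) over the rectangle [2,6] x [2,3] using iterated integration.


By Fubini, integrate in x first, then y.
Step 1: Fix y, integrate over x in [2,6]:
  integral(1x + 3y + 4, x=2..6)
  = 1*(6^2 - 2^2)/2 + (3y + 4)*(6 - 2)
  = 16 + (3y + 4)*4
  = 16 + 12y + 16
  = 32 + 12y
Step 2: Integrate over y in [2,3]:
  integral(32 + 12y, y=2..3)
  = 32*1 + 12*(3^2 - 2^2)/2
  = 32 + 30
  = 62


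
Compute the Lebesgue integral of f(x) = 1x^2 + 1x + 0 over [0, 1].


The Lebesgue integral of a Riemann-integrable function agrees with the Riemann integral.
Antiderivative F(x) = (1/3)x^3 + (1/2)x^2 + 0x
F(1) = (1/3)*1^3 + (1/2)*1^2 + 0*1
     = (1/3)*1 + (1/2)*1 + 0*1
     = 0.333333 + 0.5 + 0
     = 0.833333
F(0) = 0.0
Integral = F(1) - F(0) = 0.833333 - 0.0 = 0.833333


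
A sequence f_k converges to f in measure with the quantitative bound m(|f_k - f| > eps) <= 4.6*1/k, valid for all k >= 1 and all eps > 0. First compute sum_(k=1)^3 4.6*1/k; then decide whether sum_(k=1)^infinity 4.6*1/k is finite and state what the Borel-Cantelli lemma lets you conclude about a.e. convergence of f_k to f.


Step 1: List the terms 4.6*1/k for k = 1 to 3:
  k=1: 4.6
  k=2: 2.3
  k=3: 1.533333
Step 2: Partial sum = 4.6 + 2.3 + 1.533333
     = 8.433333
Step 3: The full series sum_(k>=1) 4.6*1/k diverges (harmonic series, p = 1; a nonzero constant multiple of a divergent series diverges).
Step 4: The (first) Borel-Cantelli lemma requires a summable sequence of measures, so it does not apply here;
        from this bound alone no conclusion about a.e. convergence can be drawn (convergence in measure still
        gives an a.e.-convergent subsequence, but not a.e. convergence of the whole sequence).
Conclusion: series diverges; Borel-Cantelli is inconclusive about a.e. convergence of f_k.


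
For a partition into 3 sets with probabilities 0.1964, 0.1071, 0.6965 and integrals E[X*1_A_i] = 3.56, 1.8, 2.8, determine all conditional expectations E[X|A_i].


For each cell A_i: E[X|A_i] = E[X*1_A_i] / P(A_i)
Step 1: E[X|A_1] = 3.56 / 0.1964 = 18.126273
Step 2: E[X|A_2] = 1.8 / 0.1071 = 16.806723
Step 3: E[X|A_3] = 2.8 / 0.6965 = 4.020101
Verification: E[X] = sum E[X*1_A_i] = 3.56 + 1.8 + 2.8 = 8.16


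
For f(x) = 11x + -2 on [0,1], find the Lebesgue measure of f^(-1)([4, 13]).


f^(-1)([4, 13]) = {x : 4 <= 11x + -2 <= 13}
Solving: (4 - -2)/11 <= x <= (13 - -2)/11
= [0.545455, 1.363636]
Intersecting with [0,1]: [0.545455, 1]
Measure = 1 - 0.545455 = 0.454545


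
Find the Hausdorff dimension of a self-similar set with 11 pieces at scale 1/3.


For a self-similar set with N copies scaled by 1/r:
dim_H = log(N)/log(r) = log(11)/log(3)
= 2.397895/1.098612
= 2.182658


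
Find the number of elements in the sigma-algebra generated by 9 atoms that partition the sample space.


Each element of the sigma-algebra is a union of some subset of the 9 atoms.
The number of such subsets is 2^9 = 512.


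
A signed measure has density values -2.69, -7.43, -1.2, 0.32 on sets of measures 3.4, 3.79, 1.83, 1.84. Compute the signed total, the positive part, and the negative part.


Step 1: Compute signed measure on each set:
  Set 1: -2.69 * 3.4 = -9.146
  Set 2: -7.43 * 3.79 = -28.1597
  Set 3: -1.2 * 1.83 = -2.196
  Set 4: 0.32 * 1.84 = 0.5888
Step 2: Total signed measure = (-9.146) + (-28.1597) + (-2.196) + (0.5888)
     = -38.9129
Step 3: Positive part mu+(X) = sum of positive contributions = 0.5888
Step 4: Negative part mu-(X) = |sum of negative contributions| = 39.5017


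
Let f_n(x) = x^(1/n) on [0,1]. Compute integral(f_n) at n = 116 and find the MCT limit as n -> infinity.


At n = 116: f_116(x) = x^(1/116).
Step 1: integral(x^(1/116), 0, 1) = [x^(1/116+1) / (1/116+1)] from 0 to 1
     = 1 / (1/116 + 1) = 1 / ((116+1)/116) = 116/(116+1)
     = 116/117 = 0.991453
Step 2: As n -> infinity, f_n(x) = x^(1/n) -> 1 for x in (0,1], and f_n is increasing in n.
By MCT, lim_n integral(f_n) = integral(lim_n f_n) = integral(1, 0, 1) = 1.
Step 3: Verify convergence: 116/117 = 0.991453 -> 1


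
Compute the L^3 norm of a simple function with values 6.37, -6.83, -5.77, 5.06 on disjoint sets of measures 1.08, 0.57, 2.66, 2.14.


Step 1: Compute |f_i|^3 for each value:
  |6.37|^3 = 258.474853
  |-6.83|^3 = 318.611987
  |-5.77|^3 = 192.100033
  |5.06|^3 = 129.554216
Step 2: Multiply by measures and sum:
  258.474853 * 1.08 = 279.152841
  318.611987 * 0.57 = 181.608833
  192.100033 * 2.66 = 510.986088
  129.554216 * 2.14 = 277.246022
Sum = 279.152841 + 181.608833 + 510.986088 + 277.246022 = 1248.993784
Step 3: Take the p-th root:
||f||_3 = (1248.993784)^(1/3) = 10.769282


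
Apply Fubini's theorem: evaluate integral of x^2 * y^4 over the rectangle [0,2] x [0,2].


By Fubini's theorem, the double integral factors as a product of single integrals:
Step 1: integral_0^2 x^2 dx = [x^3/3] from 0 to 2
     = 2^3/3 = 2.666667
Step 2: integral_0^2 y^4 dy = [y^5/5] from 0 to 2
     = 2^5/5 = 6.4
Step 3: Double integral = 2.666667 * 6.4 = 17.066667


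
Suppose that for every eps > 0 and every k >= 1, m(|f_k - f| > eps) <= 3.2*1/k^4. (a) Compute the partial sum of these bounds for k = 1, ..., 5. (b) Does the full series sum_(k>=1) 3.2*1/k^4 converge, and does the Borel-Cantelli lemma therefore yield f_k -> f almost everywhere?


Step 1: List the terms 3.2*1/k^4 for k = 1 to 5:
  k=1: 3.2
  k=2: 0.2
  k=3: 0.039506
  k=4: 0.0125
  k=5: 0.00512
Step 2: Partial sum = 3.2 + 0.2 + 0.039506 + 0.0125 + 0.00512
     = 3.457126
Step 3: The full series sum_(k>=1) 3.2*1/k^4 converges (p-series with p = 4 > 1; a constant multiple of a convergent series converges).
Step 4: Fix eps > 0. Since sum_k m(|f_k - f| > eps) < infinity, the Borel-Cantelli lemma gives
        m(limsup_k {|f_k - f| > eps}) = 0, i.e. for a.e. x, |f_k(x) - f(x)| <= eps for all large k.
        Applying this with eps = 1/j for j = 1, 2, ... and intersecting the countably many full-measure sets,
        for a.e. x we get limsup_k |f_k(x) - f(x)| <= 1/j for every j, hence f_k -> f almost everywhere.
Conclusion: series converges; Borel-Cantelli yields f_k -> f a.e.


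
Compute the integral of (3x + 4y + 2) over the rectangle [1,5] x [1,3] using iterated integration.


By Fubini, integrate in x first, then y.
Step 1: Fix y, integrate over x in [1,5]:
  integral(3x + 4y + 2, x=1..5)
  = 3*(5^2 - 1^2)/2 + (4y + 2)*(5 - 1)
  = 36 + (4y + 2)*4
  = 36 + 16y + 8
  = 44 + 16y
Step 2: Integrate over y in [1,3]:
  integral(44 + 16y, y=1..3)
  = 44*2 + 16*(3^2 - 1^2)/2
  = 88 + 64
  = 152
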